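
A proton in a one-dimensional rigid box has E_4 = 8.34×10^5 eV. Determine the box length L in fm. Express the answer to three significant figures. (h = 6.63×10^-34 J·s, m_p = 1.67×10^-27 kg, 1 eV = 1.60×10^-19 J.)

L = 62.8 fm

From E_n = n²h²/(8m_pL²), L = n·h/√(8m_pE_n).
E_4 = 8.34×10^5 eV = 1.334×10^-13 J, so L = 4·6.63×10^-34/√(8·1.67×10^-27·1.334×10^-13) = 6.28×10^-14 m = 62.8 fm.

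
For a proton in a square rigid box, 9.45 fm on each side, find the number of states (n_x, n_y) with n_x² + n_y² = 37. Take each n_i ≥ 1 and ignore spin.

The level has n_x² + n_y² = 37. The ordered positive-integer solutions are (1, 6), (6, 1).
That gives 2 states.

degeneracy = 2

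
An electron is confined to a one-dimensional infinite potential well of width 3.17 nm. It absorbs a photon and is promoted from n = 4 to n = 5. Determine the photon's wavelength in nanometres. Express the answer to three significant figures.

λ = 3.68×10^3 nm

E_1 = h²/(8m_eL²) = 5.995×10^-21 J, so ΔE = (5² − 4²)E_1 = 5.396×10^-20 J.
λ = hc/ΔE = (6.626×10^-34·2.998×10^8)/5.396×10^-20 = 3.68×10^-6 m = 3.68×10^3 nm.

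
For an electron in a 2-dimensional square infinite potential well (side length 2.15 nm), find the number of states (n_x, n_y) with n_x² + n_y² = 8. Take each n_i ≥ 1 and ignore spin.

degeneracy = 1

The level has n_x² + n_y² = 8. The ordered positive-integer solutions are (2, 2).
That gives 1 state.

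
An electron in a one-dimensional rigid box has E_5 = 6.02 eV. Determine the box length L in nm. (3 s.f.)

From E_n = n²h²/(8m_eL²), L = n·h/√(8m_eE_n).
E_5 = 6.02 eV = 9.644×10^-19 J, so L = 5·6.626×10^-34/√(8·9.109×10^-31·9.644×10^-19) = 1.25×10^-9 m = 1.25 nm.

L = 1.25 nm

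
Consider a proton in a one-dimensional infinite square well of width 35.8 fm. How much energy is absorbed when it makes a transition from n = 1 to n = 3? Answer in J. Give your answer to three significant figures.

|ΔE| = 2.05×10^-13 J

E_1 = h²/(8m_pL²) = 2.559×10^-14 J.
|ΔE| = |1² − 3²|·E_1 = 8·2.559×10^-14 J = 2.05×10^-13 J.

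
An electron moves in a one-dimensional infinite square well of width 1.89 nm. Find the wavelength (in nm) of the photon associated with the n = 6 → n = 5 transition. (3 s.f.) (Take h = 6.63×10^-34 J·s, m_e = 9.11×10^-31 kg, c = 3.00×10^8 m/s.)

λ = 1.07×10^3 nm

E_1 = h²/(8m_eL²) = 1.688×10^-20 J, so ΔE = (6² − 5²)E_1 = 1.857×10^-19 J.
λ = hc/ΔE = (6.63×10^-34·3.00×10^8)/1.857×10^-19 = 1.07×10^-6 m = 1.07×10^3 nm.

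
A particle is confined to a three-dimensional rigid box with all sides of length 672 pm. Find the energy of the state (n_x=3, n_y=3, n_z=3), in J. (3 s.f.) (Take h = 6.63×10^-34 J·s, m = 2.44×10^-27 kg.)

E = 1.35×10^-21 J

For a 3D rectangular well E = (h²/8m)·Σ n_i²/L_i² = (6.63×10^-34)²/(8·2.44×10^-27) · [3²/(672 pm)² + 3²/(672 pm)² + 3²/(672 pm)²].
Evaluating gives E = 1.35×10^-21 J.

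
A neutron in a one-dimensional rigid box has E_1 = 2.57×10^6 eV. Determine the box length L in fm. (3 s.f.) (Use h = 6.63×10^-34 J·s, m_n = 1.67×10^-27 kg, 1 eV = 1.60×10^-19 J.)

From E_n = n²h²/(8m_nL²), L = n·h/√(8m_nE_n).
E_1 = 2.57×10^6 eV = 4.112×10^-13 J, so L = 1·6.63×10^-34/√(8·1.67×10^-27·4.112×10^-13) = 8.95×10^-15 m = 8.95 fm.

L = 8.95 fm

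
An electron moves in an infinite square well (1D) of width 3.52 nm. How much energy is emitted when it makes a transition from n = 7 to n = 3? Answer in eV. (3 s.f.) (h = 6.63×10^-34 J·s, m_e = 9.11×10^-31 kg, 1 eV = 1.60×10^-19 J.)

|ΔE| = 1.22 eV

E_1 = h²/(8m_eL²) = 4.868×10^-21 J.
|ΔE| = |7² − 3²|·E_1 = 40·4.868×10^-21 J = 1.947×10^-19 J = 1.22 eV.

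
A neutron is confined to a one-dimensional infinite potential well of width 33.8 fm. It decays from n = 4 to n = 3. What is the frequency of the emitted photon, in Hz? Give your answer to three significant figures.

f = 3.03×10^20 Hz

E_1 = h²/(8m_nL²) = 2.868×10^-14 J and ΔE = (4² − 3²)E_1 = 2.008×10^-13 J.
f = ΔE/h = 2.008×10^-13/6.626×10^-34 = 3.03×10^20 Hz.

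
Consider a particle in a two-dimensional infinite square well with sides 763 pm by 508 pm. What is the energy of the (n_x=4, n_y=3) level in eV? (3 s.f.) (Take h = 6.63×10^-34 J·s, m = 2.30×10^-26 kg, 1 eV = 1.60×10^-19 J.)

E = 9.31×10^-4 eV

For a 2D rectangular well E = (h²/8m)·Σ n_i²/L_i² = (6.63×10^-34)²/(8·2.30×10^-26) · [4²/(763 pm)² + 3²/(508 pm)²].
Evaluating gives E = 1.490×10^-22 J = 9.31×10^-4 eV.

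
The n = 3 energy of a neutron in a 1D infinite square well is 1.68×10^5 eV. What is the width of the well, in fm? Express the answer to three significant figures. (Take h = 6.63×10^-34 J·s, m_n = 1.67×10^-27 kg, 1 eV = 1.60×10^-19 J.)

From E_n = n²h²/(8m_nL²), L = n·h/√(8m_nE_n).
E_3 = 1.68×10^5 eV = 2.688×10^-14 J, so L = 3·6.63×10^-34/√(8·1.67×10^-27·2.688×10^-14) = 1.05×10^-13 m = 105 fm.

L = 105 fm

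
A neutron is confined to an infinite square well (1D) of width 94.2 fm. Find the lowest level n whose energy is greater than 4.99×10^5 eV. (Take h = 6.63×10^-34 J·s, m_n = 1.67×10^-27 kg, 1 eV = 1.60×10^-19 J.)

n = 5

E_1 = h²/(8m_nL²) = 3.708×10^-15 J = 2.318×10^4 eV.
Need n² > 4.99×10^5/2.318×10^4 = 21.53, i.e. n > 4.640.
The smallest integer satisfying this is n = 5.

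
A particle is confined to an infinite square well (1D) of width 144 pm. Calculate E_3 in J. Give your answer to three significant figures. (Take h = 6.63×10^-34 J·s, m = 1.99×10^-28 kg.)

For an infinite well E_n = n²h²/(8mL²), so E_1 = h²/(8mL²) = (6.63×10^-34)²/(8·1.99×10^-28·(1.44×10^-10 m)²) = 1.332×10^-20 J.
Then E_3 = 3²·E_1 = 9·1.332×10^-20 J = 1.20×10^-19 J.

E_3 = 1.20×10^-19 J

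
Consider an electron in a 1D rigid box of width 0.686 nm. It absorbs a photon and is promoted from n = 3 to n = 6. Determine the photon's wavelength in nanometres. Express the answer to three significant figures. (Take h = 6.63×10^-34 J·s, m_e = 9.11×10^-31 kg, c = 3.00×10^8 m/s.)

E_1 = h²/(8m_eL²) = 1.282×10^-19 J, so ΔE = (6² − 3²)E_1 = 3.461×10^-18 J.
λ = hc/ΔE = (6.63×10^-34·3.00×10^8)/3.461×10^-18 = 5.75×10^-8 m = 57.5 nm.

λ = 57.5 nm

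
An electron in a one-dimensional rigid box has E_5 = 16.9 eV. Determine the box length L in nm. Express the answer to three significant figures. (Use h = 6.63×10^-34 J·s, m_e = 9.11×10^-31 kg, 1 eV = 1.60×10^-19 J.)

From E_n = n²h²/(8m_eL²), L = n·h/√(8m_eE_n).
E_5 = 16.9 eV = 2.704×10^-18 J, so L = 5·6.63×10^-34/√(8·9.11×10^-31·2.704×10^-18) = 7.47×10^-10 m = 0.747 nm.

L = 0.747 nm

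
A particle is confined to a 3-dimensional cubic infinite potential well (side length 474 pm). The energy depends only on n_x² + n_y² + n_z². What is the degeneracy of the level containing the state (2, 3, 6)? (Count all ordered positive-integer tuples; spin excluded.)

degeneracy = 6

The level has n_x² + n_y² + n_z² = 49. The ordered positive-integer solutions are (2, 3, 6), (2, 6, 3), (3, 2, 6), (3, 6, 2), (6, 2, 3), (6, 3, 2).
That gives 6 states.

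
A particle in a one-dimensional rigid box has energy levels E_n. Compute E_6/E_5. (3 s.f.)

1.44

E_n ∝ n², so E_6/E_5 = 6²/5² = 36/25 = 1.44.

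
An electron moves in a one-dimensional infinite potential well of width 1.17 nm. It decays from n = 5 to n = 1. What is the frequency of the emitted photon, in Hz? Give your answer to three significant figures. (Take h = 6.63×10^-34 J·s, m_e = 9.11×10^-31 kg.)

E_1 = h²/(8m_eL²) = 4.406×10^-20 J and ΔE = (5² − 1²)E_1 = 1.057×10^-18 J.
f = ΔE/h = 1.057×10^-18/6.63×10^-34 = 1.59×10^15 Hz.

f = 1.59×10^15 Hz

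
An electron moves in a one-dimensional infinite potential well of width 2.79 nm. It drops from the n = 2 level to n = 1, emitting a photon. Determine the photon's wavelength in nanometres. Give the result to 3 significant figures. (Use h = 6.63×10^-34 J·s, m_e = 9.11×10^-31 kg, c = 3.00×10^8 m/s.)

λ = 8.56×10^3 nm

E_1 = h²/(8m_eL²) = 7.748×10^-21 J, so ΔE = (2² − 1²)E_1 = 2.324×10^-20 J.
λ = hc/ΔE = (6.63×10^-34·3.00×10^8)/2.324×10^-20 = 8.56×10^-6 m = 8.56×10^3 nm.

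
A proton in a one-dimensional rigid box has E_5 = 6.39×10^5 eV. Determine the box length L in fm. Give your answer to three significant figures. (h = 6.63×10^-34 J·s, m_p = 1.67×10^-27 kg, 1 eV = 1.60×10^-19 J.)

L = 89.7 fm

From E_n = n²h²/(8m_pL²), L = n·h/√(8m_pE_n).
E_5 = 6.39×10^5 eV = 1.022×10^-13 J, so L = 5·6.63×10^-34/√(8·1.67×10^-27·1.022×10^-13) = 8.97×10^-14 m = 89.7 fm.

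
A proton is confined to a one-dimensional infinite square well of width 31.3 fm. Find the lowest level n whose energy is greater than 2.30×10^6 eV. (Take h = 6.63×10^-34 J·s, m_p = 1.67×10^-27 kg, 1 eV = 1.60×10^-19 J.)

n = 4

E_1 = h²/(8m_pL²) = 3.358×10^-14 J = 2.099×10^5 eV.
Need n² > 2.30×10^6/2.099×10^5 = 10.96, i.e. n > 3.311.
The smallest integer satisfying this is n = 4.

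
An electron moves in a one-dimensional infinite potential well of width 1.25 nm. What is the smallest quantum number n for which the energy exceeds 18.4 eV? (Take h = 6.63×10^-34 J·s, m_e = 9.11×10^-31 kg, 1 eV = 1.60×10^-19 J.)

n = 9

E_1 = h²/(8m_eL²) = 3.860×10^-20 J = 0.2413 eV.
Need n² > 18.4/0.2413 = 76.25, i.e. n > 8.732.
The smallest integer satisfying this is n = 9.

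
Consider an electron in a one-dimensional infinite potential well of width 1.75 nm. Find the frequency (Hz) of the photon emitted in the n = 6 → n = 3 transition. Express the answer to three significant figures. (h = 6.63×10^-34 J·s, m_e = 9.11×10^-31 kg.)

f = 8.02×10^14 Hz

E_1 = h²/(8m_eL²) = 1.969×10^-20 J and ΔE = (6² − 3²)E_1 = 5.316×10^-19 J.
f = ΔE/h = 5.316×10^-19/6.63×10^-34 = 8.02×10^14 Hz.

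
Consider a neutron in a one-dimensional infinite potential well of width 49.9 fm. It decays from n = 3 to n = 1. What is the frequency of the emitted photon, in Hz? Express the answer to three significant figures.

f = 1.59×10^20 Hz

E_1 = h²/(8m_nL²) = 1.316×10^-14 J and ΔE = (3² − 1²)E_1 = 1.053×10^-13 J.
f = ΔE/h = 1.053×10^-13/6.626×10^-34 = 1.59×10^20 Hz.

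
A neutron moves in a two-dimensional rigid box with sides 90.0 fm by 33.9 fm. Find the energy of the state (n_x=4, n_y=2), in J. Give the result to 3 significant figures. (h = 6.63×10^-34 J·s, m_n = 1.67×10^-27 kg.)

For a 2D rectangular well E = (h²/8m_n)·Σ n_i²/L_i² = (6.63×10^-34)²/(8·1.67×10^-27) · [4²/(90.0 fm)² + 2²/(33.9 fm)²].
Evaluating gives E = 1.80×10^-13 J.

E = 1.80×10^-13 J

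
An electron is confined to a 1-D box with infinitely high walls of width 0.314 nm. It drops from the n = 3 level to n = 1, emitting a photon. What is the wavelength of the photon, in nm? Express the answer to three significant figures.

E_1 = h²/(8m_eL²) = 6.111×10^-19 J, so ΔE = (3² − 1²)E_1 = 4.889×10^-18 J.
λ = hc/ΔE = (6.626×10^-34·2.998×10^8)/4.889×10^-18 = 4.06×10^-8 m = 40.6 nm.

λ = 40.6 nm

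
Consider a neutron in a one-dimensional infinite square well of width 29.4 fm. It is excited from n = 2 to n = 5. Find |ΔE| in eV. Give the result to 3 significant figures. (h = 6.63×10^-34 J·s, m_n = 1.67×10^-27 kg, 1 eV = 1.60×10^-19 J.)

E_1 = h²/(8m_nL²) = 3.807×10^-14 J.
|ΔE| = |2² − 5²|·E_1 = 21·3.807×10^-14 J = 7.995×10^-13 J = 5.00×10^6 eV.

|ΔE| = 5.00×10^6 eV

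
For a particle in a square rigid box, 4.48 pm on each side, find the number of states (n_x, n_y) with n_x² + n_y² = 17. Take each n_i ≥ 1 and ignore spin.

The level has n_x² + n_y² = 17. The ordered positive-integer solutions are (1, 4), (4, 1).
That gives 2 states.

degeneracy = 2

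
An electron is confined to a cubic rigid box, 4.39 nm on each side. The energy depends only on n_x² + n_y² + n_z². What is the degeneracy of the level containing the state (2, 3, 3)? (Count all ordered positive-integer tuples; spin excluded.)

degeneracy = 3

The level has n_x² + n_y² + n_z² = 22. The ordered positive-integer solutions are (2, 3, 3), (3, 2, 3), (3, 3, 2).
That gives 3 states.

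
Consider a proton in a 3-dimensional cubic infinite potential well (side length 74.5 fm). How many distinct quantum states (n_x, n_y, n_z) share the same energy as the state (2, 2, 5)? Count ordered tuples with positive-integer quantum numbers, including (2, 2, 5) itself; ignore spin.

The level has n_x² + n_y² + n_z² = 33. The ordered positive-integer solutions are (1, 4, 4), (2, 2, 5), (2, 5, 2), (4, 1, 4), (4, 4, 1), (5, 2, 2).
That gives 6 states.

degeneracy = 6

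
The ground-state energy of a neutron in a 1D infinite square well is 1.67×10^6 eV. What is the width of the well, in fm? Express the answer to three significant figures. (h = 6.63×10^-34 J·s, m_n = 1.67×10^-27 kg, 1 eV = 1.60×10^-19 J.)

From E_n = n²h²/(8m_nL²), L = n·h/√(8m_nE_n).
E_1 = 1.67×10^6 eV = 2.672×10^-13 J, so L = 1·6.63×10^-34/√(8·1.67×10^-27·2.672×10^-13) = 1.11×10^-14 m = 11.1 fm.

L = 11.1 fm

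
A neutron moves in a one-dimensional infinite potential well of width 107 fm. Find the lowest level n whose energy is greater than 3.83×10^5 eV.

E_1 = h²/(8m_nL²) = 2.862×10^-15 J = 1.787×10^4 eV.
Need n² > 3.83×10^5/1.787×10^4 = 21.43, i.e. n > 4.629.
The smallest integer satisfying this is n = 5.

n = 5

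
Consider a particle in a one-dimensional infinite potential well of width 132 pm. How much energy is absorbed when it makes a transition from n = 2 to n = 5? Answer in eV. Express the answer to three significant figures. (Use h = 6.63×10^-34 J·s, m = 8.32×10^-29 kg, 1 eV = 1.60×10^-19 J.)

|ΔE| = 4.97 eV

E_1 = h²/(8mL²) = 3.790×10^-20 J.
|ΔE| = |2² − 5²|·E_1 = 21·3.790×10^-20 J = 7.959×10^-19 J = 4.97 eV.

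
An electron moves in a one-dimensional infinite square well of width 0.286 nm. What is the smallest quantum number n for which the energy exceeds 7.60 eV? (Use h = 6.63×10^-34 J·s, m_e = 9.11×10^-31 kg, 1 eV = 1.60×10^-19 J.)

n = 2

E_1 = h²/(8m_eL²) = 7.374×10^-19 J = 4.609 eV.
Need n² > 7.60/4.609 = 1.649, i.e. n > 1.284.
The smallest integer satisfying this is n = 2.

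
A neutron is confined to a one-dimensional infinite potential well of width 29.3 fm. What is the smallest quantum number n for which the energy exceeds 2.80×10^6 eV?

E_1 = h²/(8m_nL²) = 3.816×10^-14 J = 2.382×10^5 eV.
Need n² > 2.80×10^6/2.382×10^5 = 11.75, i.e. n > 3.428.
The smallest integer satisfying this is n = 4.

n = 4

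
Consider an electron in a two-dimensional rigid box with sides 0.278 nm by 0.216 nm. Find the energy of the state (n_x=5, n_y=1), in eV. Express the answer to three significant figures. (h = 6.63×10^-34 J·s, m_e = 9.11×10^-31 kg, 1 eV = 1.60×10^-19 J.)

E = 130 eV

For a 2D rectangular well E = (h²/8m_e)·Σ n_i²/L_i² = (6.63×10^-34)²/(8·9.11×10^-31) · [5²/(0.278 nm)² + 1²/(0.216 nm)²].
Evaluating gives E = 2.080×10^-17 J = 130 eV.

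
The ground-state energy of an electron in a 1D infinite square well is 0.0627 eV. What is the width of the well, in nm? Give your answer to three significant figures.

From E_n = n²h²/(8m_eL²), L = n·h/√(8m_eE_n).
E_1 = 0.0627 eV = 1.004×10^-20 J, so L = 1·6.626×10^-34/√(8·9.109×10^-31·1.004×10^-20) = 2.45×10^-9 m = 2.45 nm.

L = 2.45 nm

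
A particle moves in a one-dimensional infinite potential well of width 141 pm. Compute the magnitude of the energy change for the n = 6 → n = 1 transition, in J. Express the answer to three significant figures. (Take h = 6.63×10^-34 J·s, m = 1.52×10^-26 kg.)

|ΔE| = 6.36×10^-21 J

E_1 = h²/(8mL²) = 1.818×10^-22 J.
|ΔE| = |6² − 1²|·E_1 = 35·1.818×10^-22 J = 6.36×10^-21 J.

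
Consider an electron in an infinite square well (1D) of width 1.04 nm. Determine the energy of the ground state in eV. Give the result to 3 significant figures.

For an infinite well E_n = n²h²/(8m_eL²), so E_1 = h²/(8m_eL²) = (6.626×10^-34)²/(8·9.109×10^-31·(1.04×10^-9 m)²) = 5.570×10^-20 J.
Converting, E_1 = 5.570×10^-20 J / (1.602×10^-19 J/eV) = 0.348 eV.

E_1 = 0.348 eV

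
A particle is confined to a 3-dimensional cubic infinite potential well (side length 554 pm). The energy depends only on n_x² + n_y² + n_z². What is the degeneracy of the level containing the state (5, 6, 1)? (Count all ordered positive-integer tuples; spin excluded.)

degeneracy = 12

The level has n_x² + n_y² + n_z² = 62. The ordered positive-integer solutions are (1, 5, 6), (1, 6, 5), (2, 3, 7), (2, 7, 3), (3, 2, 7), (3, 7, 2), (5, 1, 6), (5, 6, 1), (6, 1, 5), (6, 5, 1), (7, 2, 3), (7, 3, 2).
That gives 12 states.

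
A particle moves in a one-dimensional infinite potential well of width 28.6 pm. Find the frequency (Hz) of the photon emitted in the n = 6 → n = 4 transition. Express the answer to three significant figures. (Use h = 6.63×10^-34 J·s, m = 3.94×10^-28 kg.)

f = 5.14×10^15 Hz

E_1 = h²/(8mL²) = 1.705×10^-19 J and ΔE = (6² − 4²)E_1 = 3.410×10^-18 J.
f = ΔE/h = 3.410×10^-18/6.63×10^-34 = 5.14×10^15 Hz.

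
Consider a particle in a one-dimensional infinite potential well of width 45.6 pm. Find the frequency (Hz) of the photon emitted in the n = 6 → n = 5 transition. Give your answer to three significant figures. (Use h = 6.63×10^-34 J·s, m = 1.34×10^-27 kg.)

f = 3.27×10^14 Hz

E_1 = h²/(8mL²) = 1.972×10^-20 J and ΔE = (6² − 5²)E_1 = 2.169×10^-19 J.
f = ΔE/h = 2.169×10^-19/6.63×10^-34 = 3.27×10^14 Hz.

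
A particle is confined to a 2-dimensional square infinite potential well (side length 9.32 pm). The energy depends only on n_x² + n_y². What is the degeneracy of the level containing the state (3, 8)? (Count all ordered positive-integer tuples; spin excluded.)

The level has n_x² + n_y² = 73. The ordered positive-integer solutions are (3, 8), (8, 3).
That gives 2 states.

degeneracy = 2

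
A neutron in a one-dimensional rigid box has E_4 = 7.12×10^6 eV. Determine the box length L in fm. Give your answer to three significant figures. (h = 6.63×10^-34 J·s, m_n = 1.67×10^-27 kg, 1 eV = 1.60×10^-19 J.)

From E_n = n²h²/(8m_nL²), L = n·h/√(8m_nE_n).
E_4 = 7.12×10^6 eV = 1.139×10^-12 J, so L = 4·6.63×10^-34/√(8·1.67×10^-27·1.139×10^-12) = 2.15×10^-14 m = 21.5 fm.

L = 21.5 fm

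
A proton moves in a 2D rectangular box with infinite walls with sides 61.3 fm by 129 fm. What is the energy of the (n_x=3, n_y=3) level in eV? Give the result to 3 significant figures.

For a 2D rectangular well E = (h²/8m_p)·Σ n_i²/L_i² = (6.626×10^-34)²/(8·1.673×10^-27) · [3²/(61.3 fm)² + 3²/(129 fm)²].
Evaluating gives E = 9.631×10^-14 J = 6.01×10^5 eV.

E = 6.01×10^5 eV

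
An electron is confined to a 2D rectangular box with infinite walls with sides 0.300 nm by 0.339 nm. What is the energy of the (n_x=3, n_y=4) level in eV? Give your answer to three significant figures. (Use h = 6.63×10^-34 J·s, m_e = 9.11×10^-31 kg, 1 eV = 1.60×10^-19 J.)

For a 2D rectangular well E = (h²/8m_e)·Σ n_i²/L_i² = (6.63×10^-34)²/(8·9.11×10^-31) · [3²/(0.300 nm)² + 4²/(0.339 nm)²].
Evaluating gives E = 1.443×10^-17 J = 90.2 eV.

E = 90.2 eV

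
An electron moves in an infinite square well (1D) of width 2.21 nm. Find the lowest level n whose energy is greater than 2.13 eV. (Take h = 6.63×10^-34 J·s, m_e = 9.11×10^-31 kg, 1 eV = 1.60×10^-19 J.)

E_1 = h²/(8m_eL²) = 1.235×10^-20 J = 0.07719 eV.
Need n² > 2.13/0.07719 = 27.59, i.e. n > 5.253.
The smallest integer satisfying this is n = 6.

n = 6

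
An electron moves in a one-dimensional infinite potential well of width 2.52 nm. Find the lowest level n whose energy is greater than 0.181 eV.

E_1 = h²/(8m_eL²) = 9.487×10^-21 J = 0.05922 eV.
Need n² > 0.181/0.05922 = 3.056, i.e. n > 1.748.
The smallest integer satisfying this is n = 2.

n = 2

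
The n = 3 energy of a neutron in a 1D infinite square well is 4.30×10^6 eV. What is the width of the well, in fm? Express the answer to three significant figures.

L = 20.7 fm

From E_n = n²h²/(8m_nL²), L = n·h/√(8m_nE_n).
E_3 = 4.30×10^6 eV = 6.889×10^-13 J, so L = 3·6.626×10^-34/√(8·1.675×10^-27·6.889×10^-13) = 2.07×10^-14 m = 20.7 fm.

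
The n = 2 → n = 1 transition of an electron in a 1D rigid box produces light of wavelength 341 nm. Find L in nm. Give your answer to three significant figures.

The photon carries ΔE = hc/λ = 6.626×10^-34·2.998×10^8/3.41×10^-7 m = 5.825×10^-19 J.
Since ΔE = (2² − 1²)E_1, E_1 = 1.942×10^-19 J, and L = h/√(8m_eE_1) = 5.57×10^-10 m = 0.557 nm.

L = 0.557 nm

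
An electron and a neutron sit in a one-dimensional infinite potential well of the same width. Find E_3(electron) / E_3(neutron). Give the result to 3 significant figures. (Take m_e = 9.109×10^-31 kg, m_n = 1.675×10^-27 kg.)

1.84×10^3

E_n ∝ 1/m at fixed n and L, so the ratio is m_n/m_e = 1.675×10^-27/9.109×10^-31 = 1.84×10^3.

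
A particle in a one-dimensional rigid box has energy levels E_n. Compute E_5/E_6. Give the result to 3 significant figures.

0.694

E_n ∝ n², so E_5/E_6 = 5²/6² = 25/36 = 0.694.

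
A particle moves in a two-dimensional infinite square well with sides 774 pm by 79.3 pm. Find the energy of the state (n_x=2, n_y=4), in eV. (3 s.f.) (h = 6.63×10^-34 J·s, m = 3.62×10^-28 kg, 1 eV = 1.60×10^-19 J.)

E = 2.42 eV

For a 2D rectangular well E = (h²/8m)·Σ n_i²/L_i² = (6.63×10^-34)²/(8·3.62×10^-28) · [2²/(774 pm)² + 4²/(79.3 pm)²].
Evaluating gives E = 3.872×10^-19 J = 2.42 eV.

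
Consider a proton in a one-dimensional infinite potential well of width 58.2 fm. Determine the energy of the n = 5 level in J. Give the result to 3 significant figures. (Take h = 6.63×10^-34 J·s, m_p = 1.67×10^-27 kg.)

E_5 = 2.43×10^-13 J

For an infinite well E_n = n²h²/(8m_pL²), so E_1 = h²/(8m_pL²) = (6.63×10^-34)²/(8·1.67×10^-27·(5.82×10^-14 m)²) = 9.713×10^-15 J.
Then E_5 = 5²·E_1 = 25·9.713×10^-15 J = 2.43×10^-13 J.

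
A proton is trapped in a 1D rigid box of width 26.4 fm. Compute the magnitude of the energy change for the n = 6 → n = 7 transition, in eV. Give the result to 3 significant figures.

|ΔE| = 3.82×10^6 eV

E_1 = h²/(8m_pL²) = 4.707×10^-14 J.
|ΔE| = |6² − 7²|·E_1 = 13·4.707×10^-14 J = 6.119×10^-13 J = 3.82×10^6 eV.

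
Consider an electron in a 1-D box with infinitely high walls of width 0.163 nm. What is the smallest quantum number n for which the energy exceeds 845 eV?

E_1 = h²/(8m_eL²) = 2.268×10^-18 J = 14.16 eV.
Need n² > 845/14.16 = 59.68, i.e. n > 7.725.
The smallest integer satisfying this is n = 8.

n = 8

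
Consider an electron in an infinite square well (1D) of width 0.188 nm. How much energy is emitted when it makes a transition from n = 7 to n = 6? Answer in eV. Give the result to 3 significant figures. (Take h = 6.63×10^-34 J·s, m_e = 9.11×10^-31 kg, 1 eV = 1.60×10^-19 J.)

E_1 = h²/(8m_eL²) = 1.706×10^-18 J.
|ΔE| = |7² − 6²|·E_1 = 13·1.706×10^-18 J = 2.218×10^-17 J = 139 eV.

|ΔE| = 139 eV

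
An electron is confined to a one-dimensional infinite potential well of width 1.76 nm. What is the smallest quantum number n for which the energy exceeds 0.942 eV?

n = 3

E_1 = h²/(8m_eL²) = 1.945×10^-20 J = 0.1214 eV.
Need n² > 0.942/0.1214 = 7.759, i.e. n > 2.785.
The smallest integer satisfying this is n = 3.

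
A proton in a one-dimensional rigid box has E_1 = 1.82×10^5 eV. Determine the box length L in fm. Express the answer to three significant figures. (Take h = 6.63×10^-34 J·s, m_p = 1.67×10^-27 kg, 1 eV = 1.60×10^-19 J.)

L = 33.6 fm

From E_n = n²h²/(8m_pL²), L = n·h/√(8m_pE_n).
E_1 = 1.82×10^5 eV = 2.912×10^-14 J, so L = 1·6.63×10^-34/√(8·1.67×10^-27·2.912×10^-14) = 3.36×10^-14 m = 33.6 fm.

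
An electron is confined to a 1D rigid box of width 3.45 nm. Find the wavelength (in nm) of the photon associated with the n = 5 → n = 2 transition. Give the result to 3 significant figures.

E_1 = h²/(8m_eL²) = 5.062×10^-21 J, so ΔE = (5² − 2²)E_1 = 1.063×10^-19 J.
λ = hc/ΔE = (6.626×10^-34·2.998×10^8)/1.063×10^-19 = 1.87×10^-6 m = 1.87×10^3 nm.

λ = 1.87×10^3 nm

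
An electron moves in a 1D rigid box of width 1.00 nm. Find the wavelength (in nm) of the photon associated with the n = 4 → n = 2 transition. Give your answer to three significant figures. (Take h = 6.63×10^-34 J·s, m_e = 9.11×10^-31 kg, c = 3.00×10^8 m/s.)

E_1 = h²/(8m_eL²) = 6.031×10^-20 J, so ΔE = (4² − 2²)E_1 = 7.237×10^-19 J.
λ = hc/ΔE = (6.63×10^-34·3.00×10^8)/7.237×10^-19 = 2.75×10^-7 m = 275 nm.

λ = 275 nm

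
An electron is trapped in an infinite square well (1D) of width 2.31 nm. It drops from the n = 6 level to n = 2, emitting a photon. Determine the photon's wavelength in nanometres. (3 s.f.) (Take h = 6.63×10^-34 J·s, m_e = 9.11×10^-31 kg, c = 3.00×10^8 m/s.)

λ = 550 nm

E_1 = h²/(8m_eL²) = 1.130×10^-20 J, so ΔE = (6² − 2²)E_1 = 3.616×10^-19 J.
λ = hc/ΔE = (6.63×10^-34·3.00×10^8)/3.616×10^-19 = 5.50×10^-7 m = 550 nm.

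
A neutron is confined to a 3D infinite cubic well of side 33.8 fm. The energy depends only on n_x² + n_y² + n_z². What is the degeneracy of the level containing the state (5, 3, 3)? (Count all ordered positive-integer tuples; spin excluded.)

The level has n_x² + n_y² + n_z² = 43. The ordered positive-integer solutions are (3, 3, 5), (3, 5, 3), (5, 3, 3).
That gives 3 states.

degeneracy = 3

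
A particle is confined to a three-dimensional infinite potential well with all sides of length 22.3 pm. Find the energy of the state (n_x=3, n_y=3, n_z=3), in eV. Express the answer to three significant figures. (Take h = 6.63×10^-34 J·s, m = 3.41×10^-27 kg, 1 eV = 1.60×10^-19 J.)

For a 3D rectangular well E = (h²/8m)·Σ n_i²/L_i² = (6.63×10^-34)²/(8·3.41×10^-27) · [3²/(22.3 pm)² + 3²/(22.3 pm)² + 3²/(22.3 pm)²].
Evaluating gives E = 8.749×10^-19 J = 5.47 eV.

E = 5.47 eV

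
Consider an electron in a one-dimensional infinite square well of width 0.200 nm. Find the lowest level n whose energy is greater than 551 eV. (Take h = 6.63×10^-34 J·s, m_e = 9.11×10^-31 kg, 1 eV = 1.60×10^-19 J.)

E_1 = h²/(8m_eL²) = 1.508×10^-18 J = 9.425 eV.
Need n² > 551/9.425 = 58.46, i.e. n > 7.646.
The smallest integer satisfying this is n = 8.

n = 8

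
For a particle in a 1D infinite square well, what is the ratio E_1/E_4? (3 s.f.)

0.0625

E_n ∝ n², so E_1/E_4 = 1²/4² = 1/16 = 0.0625.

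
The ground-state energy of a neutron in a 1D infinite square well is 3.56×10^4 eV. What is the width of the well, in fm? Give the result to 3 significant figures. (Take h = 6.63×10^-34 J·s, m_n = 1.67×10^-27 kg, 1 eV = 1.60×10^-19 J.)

From E_n = n²h²/(8m_nL²), L = n·h/√(8m_nE_n).
E_1 = 3.56×10^4 eV = 5.696×10^-15 J, so L = 1·6.63×10^-34/√(8·1.67×10^-27·5.696×10^-15) = 7.60×10^-14 m = 76.0 fm.

L = 76.0 fm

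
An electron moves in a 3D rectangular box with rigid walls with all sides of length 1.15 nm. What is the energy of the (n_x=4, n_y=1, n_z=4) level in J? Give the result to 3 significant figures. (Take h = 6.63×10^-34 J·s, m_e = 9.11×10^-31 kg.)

E = 1.51×10^-18 J

For a 3D rectangular well E = (h²/8m_e)·Σ n_i²/L_i² = (6.63×10^-34)²/(8·9.11×10^-31) · [4²/(1.15 nm)² + 1²/(1.15 nm)² + 4²/(1.15 nm)²].
Evaluating gives E = 1.51×10^-18 J.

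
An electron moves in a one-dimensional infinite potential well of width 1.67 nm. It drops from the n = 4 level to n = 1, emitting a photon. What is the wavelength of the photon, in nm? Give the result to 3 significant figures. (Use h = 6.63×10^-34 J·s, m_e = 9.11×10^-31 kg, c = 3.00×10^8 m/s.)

λ = 613 nm

E_1 = h²/(8m_eL²) = 2.163×10^-20 J, so ΔE = (4² − 1²)E_1 = 3.245×10^-19 J.
λ = hc/ΔE = (6.63×10^-34·3.00×10^8)/3.245×10^-19 = 6.13×10^-7 m = 613 nm.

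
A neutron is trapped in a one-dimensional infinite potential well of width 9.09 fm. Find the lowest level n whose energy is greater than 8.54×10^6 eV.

E_1 = h²/(8m_nL²) = 3.965×10^-13 J = 2.475×10^6 eV.
Need n² > 8.54×10^6/2.475×10^6 = 3.451, i.e. n > 1.858.
The smallest integer satisfying this is n = 2.

n = 2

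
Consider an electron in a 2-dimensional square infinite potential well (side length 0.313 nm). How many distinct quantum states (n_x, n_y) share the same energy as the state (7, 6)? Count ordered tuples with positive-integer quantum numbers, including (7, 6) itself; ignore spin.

degeneracy = 4

The level has n_x² + n_y² = 85. The ordered positive-integer solutions are (2, 9), (6, 7), (7, 6), (9, 2).
That gives 4 states.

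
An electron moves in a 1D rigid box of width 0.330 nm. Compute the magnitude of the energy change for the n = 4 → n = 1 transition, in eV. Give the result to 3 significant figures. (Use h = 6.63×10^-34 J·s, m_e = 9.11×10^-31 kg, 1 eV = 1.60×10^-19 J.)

|ΔE| = 51.9 eV

E_1 = h²/(8m_eL²) = 5.538×10^-19 J.
|ΔE| = |4² − 1²|·E_1 = 15·5.538×10^-19 J = 8.307×10^-18 J = 51.9 eV.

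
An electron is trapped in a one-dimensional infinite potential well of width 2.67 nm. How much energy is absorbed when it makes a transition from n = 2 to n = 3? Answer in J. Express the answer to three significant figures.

E_1 = h²/(8m_eL²) = 8.451×10^-21 J.
|ΔE| = |2² − 3²|·E_1 = 5·8.451×10^-21 J = 4.23×10^-20 J.

|ΔE| = 4.23×10^-20 J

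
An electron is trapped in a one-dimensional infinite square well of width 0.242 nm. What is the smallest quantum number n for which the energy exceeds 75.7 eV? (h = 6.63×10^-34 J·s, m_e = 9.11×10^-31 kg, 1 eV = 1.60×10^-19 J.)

n = 4

E_1 = h²/(8m_eL²) = 1.030×10^-18 J = 6.438 eV.
Need n² > 75.7/6.438 = 11.76, i.e. n > 3.429.
The smallest integer satisfying this is n = 4.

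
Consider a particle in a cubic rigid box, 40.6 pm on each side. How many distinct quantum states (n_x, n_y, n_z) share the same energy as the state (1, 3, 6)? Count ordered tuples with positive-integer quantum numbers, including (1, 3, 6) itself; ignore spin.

degeneracy = 6

The level has n_x² + n_y² + n_z² = 46. The ordered positive-integer solutions are (1, 3, 6), (1, 6, 3), (3, 1, 6), (3, 6, 1), (6, 1, 3), (6, 3, 1).
That gives 6 states.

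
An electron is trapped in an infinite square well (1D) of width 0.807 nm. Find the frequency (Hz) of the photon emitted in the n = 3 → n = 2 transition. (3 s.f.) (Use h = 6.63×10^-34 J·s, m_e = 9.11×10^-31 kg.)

E_1 = h²/(8m_eL²) = 9.261×10^-20 J and ΔE = (3² − 2²)E_1 = 4.631×10^-19 J.
f = ΔE/h = 4.631×10^-19/6.63×10^-34 = 6.98×10^14 Hz.

f = 6.98×10^14 Hz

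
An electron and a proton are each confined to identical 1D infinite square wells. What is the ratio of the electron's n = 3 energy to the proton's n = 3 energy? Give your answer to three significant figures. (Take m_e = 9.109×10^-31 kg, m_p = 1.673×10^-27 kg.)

E_n ∝ 1/m at fixed n and L, so the ratio is m_p/m_e = 1.673×10^-27/9.109×10^-31 = 1.84×10^3.

1.84×10^3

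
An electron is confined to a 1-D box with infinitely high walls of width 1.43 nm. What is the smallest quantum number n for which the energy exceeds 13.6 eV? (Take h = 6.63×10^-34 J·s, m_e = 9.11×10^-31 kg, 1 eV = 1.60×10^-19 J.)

E_1 = h²/(8m_eL²) = 2.949×10^-20 J = 0.1843 eV.
Need n² > 13.6/0.1843 = 73.79, i.e. n > 8.590.
The smallest integer satisfying this is n = 9.

n = 9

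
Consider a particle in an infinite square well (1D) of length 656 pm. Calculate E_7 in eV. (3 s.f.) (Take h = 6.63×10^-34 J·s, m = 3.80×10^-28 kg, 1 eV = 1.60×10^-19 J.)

For an infinite well E_n = n²h²/(8mL²), so E_1 = h²/(8mL²) = (6.63×10^-34)²/(8·3.80×10^-28·(6.56×10^-10 m)²) = 3.360×10^-22 J.
Then E_7 = 7²·E_1 = 49·3.360×10^-22 J = 1.646×10^-20 J.
Converting, E_7 = 1.646×10^-20 J / (1.60×10^-19 J/eV) = 0.103 eV.

E_7 = 0.103 eV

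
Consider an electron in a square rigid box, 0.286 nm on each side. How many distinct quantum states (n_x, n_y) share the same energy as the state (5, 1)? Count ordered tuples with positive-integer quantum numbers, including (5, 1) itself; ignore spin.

degeneracy = 2

The level has n_x² + n_y² = 26. The ordered positive-integer solutions are (1, 5), (5, 1).
That gives 2 states.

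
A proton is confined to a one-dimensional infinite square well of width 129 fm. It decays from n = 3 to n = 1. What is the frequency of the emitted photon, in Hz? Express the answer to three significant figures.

E_1 = h²/(8m_pL²) = 1.971×10^-15 J and ΔE = (3² − 1²)E_1 = 1.577×10^-14 J.
f = ΔE/h = 1.577×10^-14/6.626×10^-34 = 2.38×10^19 Hz.

f = 2.38×10^19 Hz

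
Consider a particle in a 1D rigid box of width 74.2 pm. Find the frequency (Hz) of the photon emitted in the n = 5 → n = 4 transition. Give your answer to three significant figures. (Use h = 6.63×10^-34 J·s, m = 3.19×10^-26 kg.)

f = 4.25×10^12 Hz

E_1 = h²/(8mL²) = 3.129×10^-22 J and ΔE = (5² − 4²)E_1 = 2.816×10^-21 J.
f = ΔE/h = 2.816×10^-21/6.63×10^-34 = 4.25×10^12 Hz.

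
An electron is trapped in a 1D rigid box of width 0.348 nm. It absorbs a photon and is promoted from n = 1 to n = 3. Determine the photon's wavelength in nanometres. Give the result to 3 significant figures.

E_1 = h²/(8m_eL²) = 4.975×10^-19 J, so ΔE = (3² − 1²)E_1 = 3.980×10^-18 J.
λ = hc/ΔE = (6.626×10^-34·2.998×10^8)/3.980×10^-18 = 4.99×10^-8 m = 49.9 nm.

λ = 49.9 nm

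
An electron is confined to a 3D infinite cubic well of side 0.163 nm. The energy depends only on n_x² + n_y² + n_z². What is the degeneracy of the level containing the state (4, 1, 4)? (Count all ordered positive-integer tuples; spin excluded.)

degeneracy = 6

The level has n_x² + n_y² + n_z² = 33. The ordered positive-integer solutions are (1, 4, 4), (2, 2, 5), (2, 5, 2), (4, 1, 4), (4, 4, 1), (5, 2, 2).
That gives 6 states.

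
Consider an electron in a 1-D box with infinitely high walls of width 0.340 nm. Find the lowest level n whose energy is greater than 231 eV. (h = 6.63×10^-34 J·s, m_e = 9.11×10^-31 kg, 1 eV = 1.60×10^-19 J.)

n = 9

E_1 = h²/(8m_eL²) = 5.217×10^-19 J = 3.261 eV.
Need n² > 231/3.261 = 70.84, i.e. n > 8.417.
The smallest integer satisfying this is n = 9.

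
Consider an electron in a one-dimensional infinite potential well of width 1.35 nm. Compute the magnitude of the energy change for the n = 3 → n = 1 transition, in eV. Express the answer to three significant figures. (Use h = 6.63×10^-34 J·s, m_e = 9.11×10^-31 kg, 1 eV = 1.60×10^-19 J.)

E_1 = h²/(8m_eL²) = 3.309×10^-20 J.
|ΔE| = |3² − 1²|·E_1 = 8·3.309×10^-20 J = 2.647×10^-19 J = 1.65 eV.

|ΔE| = 1.65 eV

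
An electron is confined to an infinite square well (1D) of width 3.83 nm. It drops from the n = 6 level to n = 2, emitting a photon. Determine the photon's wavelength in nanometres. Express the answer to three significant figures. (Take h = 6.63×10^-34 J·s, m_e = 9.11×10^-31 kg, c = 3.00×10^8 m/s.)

λ = 1.51×10^3 nm

E_1 = h²/(8m_eL²) = 4.112×10^-21 J, so ΔE = (6² − 2²)E_1 = 1.316×10^-19 J.
λ = hc/ΔE = (6.63×10^-34·3.00×10^8)/1.316×10^-19 = 1.51×10^-6 m = 1.51×10^3 nm.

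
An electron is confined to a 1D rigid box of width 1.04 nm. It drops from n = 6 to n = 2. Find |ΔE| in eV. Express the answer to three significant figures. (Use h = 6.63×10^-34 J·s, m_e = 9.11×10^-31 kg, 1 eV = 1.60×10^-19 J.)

E_1 = h²/(8m_eL²) = 5.576×10^-20 J.
|ΔE| = |6² − 2²|·E_1 = 32·5.576×10^-20 J = 1.784×10^-18 J = 11.2 eV.

|ΔE| = 11.2 eV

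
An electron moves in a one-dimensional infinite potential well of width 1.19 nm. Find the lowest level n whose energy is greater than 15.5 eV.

E_1 = h²/(8m_eL²) = 4.254×10^-20 J = 0.2655 eV.
Need n² > 15.5/0.2655 = 58.38, i.e. n > 7.641.
The smallest integer satisfying this is n = 8.

n = 8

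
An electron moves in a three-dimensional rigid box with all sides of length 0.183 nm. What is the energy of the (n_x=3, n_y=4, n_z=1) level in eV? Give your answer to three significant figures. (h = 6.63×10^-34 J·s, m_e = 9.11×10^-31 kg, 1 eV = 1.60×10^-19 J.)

E = 293 eV

For a 3D rectangular well E = (h²/8m_e)·Σ n_i²/L_i² = (6.63×10^-34)²/(8·9.11×10^-31) · [3²/(0.183 nm)² + 4²/(0.183 nm)² + 1²/(0.183 nm)²].
Evaluating gives E = 4.683×10^-17 J = 293 eV.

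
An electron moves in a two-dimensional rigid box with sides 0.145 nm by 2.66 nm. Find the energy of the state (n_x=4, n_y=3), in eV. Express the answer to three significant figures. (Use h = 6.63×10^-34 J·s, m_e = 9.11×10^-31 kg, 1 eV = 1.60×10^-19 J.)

For a 2D rectangular well E = (h²/8m_e)·Σ n_i²/L_i² = (6.63×10^-34)²/(8·9.11×10^-31) · [4²/(0.145 nm)² + 3²/(2.66 nm)²].
Evaluating gives E = 4.598×10^-17 J = 287 eV.

E = 287 eV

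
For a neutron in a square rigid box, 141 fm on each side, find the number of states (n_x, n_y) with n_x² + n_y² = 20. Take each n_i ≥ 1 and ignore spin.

degeneracy = 2

The level has n_x² + n_y² = 20. The ordered positive-integer solutions are (2, 4), (4, 2).
That gives 2 states.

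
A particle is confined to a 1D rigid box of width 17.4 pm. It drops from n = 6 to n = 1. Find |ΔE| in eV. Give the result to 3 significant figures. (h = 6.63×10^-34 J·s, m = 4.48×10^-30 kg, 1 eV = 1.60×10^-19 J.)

E_1 = h²/(8mL²) = 4.051×10^-17 J.
|ΔE| = |6² − 1²|·E_1 = 35·4.051×10^-17 J = 1.418×10^-15 J = 8.86×10^3 eV.

|ΔE| = 8.86×10^3 eV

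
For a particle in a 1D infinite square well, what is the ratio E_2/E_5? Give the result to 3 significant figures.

E_n ∝ n², so E_2/E_5 = 2²/5² = 4/25 = 0.160.

0.160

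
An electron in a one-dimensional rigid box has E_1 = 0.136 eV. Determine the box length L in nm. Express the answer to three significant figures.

From E_n = n²h²/(8m_eL²), L = n·h/√(8m_eE_n).
E_1 = 0.136 eV = 2.179×10^-20 J, so L = 1·6.626×10^-34/√(8·9.109×10^-31·2.179×10^-20) = 1.66×10^-9 m = 1.66 nm.

L = 1.66 nm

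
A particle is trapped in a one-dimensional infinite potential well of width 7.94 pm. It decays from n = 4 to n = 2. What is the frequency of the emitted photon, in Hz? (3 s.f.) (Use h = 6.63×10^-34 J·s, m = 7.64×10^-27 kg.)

f = 2.06×10^15 Hz

E_1 = h²/(8mL²) = 1.141×10^-19 J and ΔE = (4² − 2²)E_1 = 1.369×10^-18 J.
f = ΔE/h = 1.369×10^-18/6.63×10^-34 = 2.06×10^15 Hz.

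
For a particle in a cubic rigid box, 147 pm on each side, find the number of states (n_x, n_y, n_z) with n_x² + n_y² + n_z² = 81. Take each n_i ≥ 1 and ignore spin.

degeneracy = 12

The level has n_x² + n_y² + n_z² = 81. The ordered positive-integer solutions are (1, 4, 8), (1, 8, 4), (3, 6, 6), (4, 1, 8), (4, 4, 7), (4, 7, 4), (4, 8, 1), (6, 3, 6), (6, 6, 3), (7, 4, 4), (8, 1, 4), (8, 4, 1).
That gives 12 states.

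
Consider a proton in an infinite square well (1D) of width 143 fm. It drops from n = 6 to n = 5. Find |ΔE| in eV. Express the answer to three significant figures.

E_1 = h²/(8m_pL²) = 1.604×10^-15 J.
|ΔE| = |6² − 5²|·E_1 = 11·1.604×10^-15 J = 1.764×10^-14 J = 1.10×10^5 eV.

|ΔE| = 1.10×10^5 eV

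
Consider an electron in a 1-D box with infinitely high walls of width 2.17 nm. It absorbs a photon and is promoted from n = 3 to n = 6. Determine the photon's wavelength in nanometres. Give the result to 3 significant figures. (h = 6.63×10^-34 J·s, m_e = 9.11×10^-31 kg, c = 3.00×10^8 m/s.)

λ = 575 nm

E_1 = h²/(8m_eL²) = 1.281×10^-20 J, so ΔE = (6² − 3²)E_1 = 3.459×10^-19 J.
λ = hc/ΔE = (6.63×10^-34·3.00×10^8)/3.459×10^-19 = 5.75×10^-7 m = 575 nm.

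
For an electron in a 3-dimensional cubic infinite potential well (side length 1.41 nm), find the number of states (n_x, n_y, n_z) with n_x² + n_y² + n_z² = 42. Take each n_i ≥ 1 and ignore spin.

degeneracy = 6

The level has n_x² + n_y² + n_z² = 42. The ordered positive-integer solutions are (1, 4, 5), (1, 5, 4), (4, 1, 5), (4, 5, 1), (5, 1, 4), (5, 4, 1).
That gives 6 states.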